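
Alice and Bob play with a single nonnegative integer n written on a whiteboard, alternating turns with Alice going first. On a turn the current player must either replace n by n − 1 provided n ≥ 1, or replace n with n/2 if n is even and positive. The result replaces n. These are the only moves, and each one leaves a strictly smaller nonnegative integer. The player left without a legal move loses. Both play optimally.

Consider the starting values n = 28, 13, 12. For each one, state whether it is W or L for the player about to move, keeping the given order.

28: W, 13: L, 12: W

Work bottom-up. With no move the player to move loses. Otherwise the position is W if at least one move leads to an L position for the opponent, and L if every move leads to a W.
n=0: no move → L
n=1: reaches L-position 0 → W
n=2: only reaches 1(W), which is W → L
n=3: reaches L-position 2 → W
n=4: reaches L-position 2 → W
n=5: only reaches 4(W), which is W → L
n=6: reaches L-position 5 → W
n=7: only reaches 6(W), which is W → L
n=8: reaches L-position 7 → W
n=9: only reaches 8(W), which is W → L
n=10: reaches L-position 5 → W
n=11: only reaches 10(W), which is W → L
n=12: reaches L-position 11 → W
n=13: only reaches 12(W), which is W → L
n=14: reaches L-position 7 → W
n=15: only reaches 14(W), which is W → L
n=16: reaches L-position 15 → W
n=17: only reaches 16(W), which is W → L
n=18: reaches L-position 9 → W
n=19: only reaches 18(W), which is W → L
n=20: reaches L-position 19 → W
n=21: only reaches 20(W), which is W → L
n=22: reaches L-position 11 → W
n=23: only reaches 22(W), which is W → L
n=24: reaches L-position 23 → W
n=25: only reaches 24(W), which is W → L
n=26: reaches L-position 13 → W
n=27: only reaches 26(W), which is W → L
n=28: reaches L-position 27 → W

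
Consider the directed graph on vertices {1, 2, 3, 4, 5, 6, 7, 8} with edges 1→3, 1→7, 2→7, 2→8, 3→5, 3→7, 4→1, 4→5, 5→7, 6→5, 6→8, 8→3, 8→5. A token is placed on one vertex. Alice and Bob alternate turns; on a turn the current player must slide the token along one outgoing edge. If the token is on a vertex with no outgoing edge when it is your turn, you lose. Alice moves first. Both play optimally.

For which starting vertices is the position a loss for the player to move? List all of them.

4, 7, 8

Use the standard recursion: the mover loses at a terminal position; elsewhere, the mover wins exactly when some move hands the opponent an L position.
Every edge goes from a vertex to one that appears earlier in the order 7, 5, 3, 1, 4, 8, 6, 2, so processing vertices in that order labels each vertex after all of its successors.
7: no outgoing edge → L
5: reaches L-position 7 → W
3: reaches L-position 7 → W
1: reaches L-position 7 → W
4: only reaches 1(W), 5(W), all W → L
8: only reaches 3(W), 5(W), all W → L
6: reaches L-position 8 → W
2: reaches L-position 8 → W
The losing starting vertices are exactly the entries labelled L in this table (3 of them).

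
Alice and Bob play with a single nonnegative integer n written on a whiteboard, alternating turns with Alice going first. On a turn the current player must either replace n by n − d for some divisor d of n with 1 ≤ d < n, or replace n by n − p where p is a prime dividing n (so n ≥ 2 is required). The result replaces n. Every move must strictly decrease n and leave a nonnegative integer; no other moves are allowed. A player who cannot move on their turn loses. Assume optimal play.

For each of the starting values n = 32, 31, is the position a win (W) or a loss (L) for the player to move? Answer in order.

Positions with no move are L. A position that does have a move is losing for the player to move precisely when every available move leads to a winning position for the opponent. Fill in the labels:
n=0: no move → L
n=1: no move → L
n=2: →0(L), so W
n=3: →0(L), so W
n=4: →2(W), 3(W) — all W, so L
n=5: →0(L), so W
n=6: →4(L), so W
n=7: →0(L), so W
n=8: →4(L), so W
n=9: →6(W), 8(W) — all W, so L
n=10: →9(L), so W
n=11: →0(L), so W
n=12: →9(L), so W
n=13: →0(L), so W
n=14: →7(W), 12(W), 13(W) — all W, so L
n=15: →14(L), so W
n=16: →14(L), so W
n=17: →0(L), so W
n=18: →9(L), so W
n=19: →0(L), so W
n=20: →10(W), 15(W), 16(W), 18(W), 19(W) — all W, so L
n=21: →14(L), so W
n=22: →20(L), so W
n=23: →0(L), so W
n=24: →20(L), so W
n=25: →20(L), so W
n=26: →13(W), 24(W), 25(W) — all W, so L
n=27: →26(L), so W
n=28: →14(L), so W
n=29: →0(L), so W
n=30: →20(L), so W
n=31: →0(L), so W
n=32: →16(W), 24(W), 28(W), 30(W), 31(W) — all W, so L

32: L, 31: W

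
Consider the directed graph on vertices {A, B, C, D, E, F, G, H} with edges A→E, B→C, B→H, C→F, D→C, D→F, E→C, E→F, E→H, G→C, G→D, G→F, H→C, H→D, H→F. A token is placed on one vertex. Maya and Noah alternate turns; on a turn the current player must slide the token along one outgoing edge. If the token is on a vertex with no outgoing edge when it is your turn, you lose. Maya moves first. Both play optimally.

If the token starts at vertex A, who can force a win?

Noah wins.

Classify positions by backward induction: terminal positions (no move available) are L. From any other position, the mover wins iff some move reaches an L.
Every edge goes from a vertex to one that appears earlier in the order F, C, D, G, H, E, B, A, so processing vertices in that order labels each vertex after all of its successors.
F: no outgoing edge → L
C: W (go to F, an L position)
D: W (go to F, an L position)
G: W (go to F, an L position)
H: W (go to F, an L position)
E: W (go to F, an L position)
B: L (options H(W), C(W) are all W)
A: L (sole option E(W) is W)
Every move from A reaches a W position, so the mover loses.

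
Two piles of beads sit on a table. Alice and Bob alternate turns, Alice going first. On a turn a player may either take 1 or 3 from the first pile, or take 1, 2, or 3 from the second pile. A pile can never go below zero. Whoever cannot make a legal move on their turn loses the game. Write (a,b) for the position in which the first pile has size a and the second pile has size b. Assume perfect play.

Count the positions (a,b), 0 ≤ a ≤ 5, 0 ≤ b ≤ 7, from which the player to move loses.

12

Label each position W (a win for the player to move) or L (a loss). A position with no legal move is L; any other position is W exactly when some move reaches an L, and L when every move reaches a W.
Every move lowers a or b (never raises either), so fill the grid row by row in increasing a, and left to right within a row: each cell's successors are then already labelled.
      b=0  b=1  b=2  b=3  b=4  b=5  b=6  b=7
a=0:    L    W    W    W    L    W    W    W
a=1:    W    L    W    W    W    L    W    W
a=2:    L    W    W    W    L    W    W    W
a=3:    W    L    W    W    W    L    W    W
a=4:    L    W    W    W    L    W    W    W
a=5:    W    L    W    W    W    L    W    W
Cells with no legal move (terminal, hence L): (0,0).
The remaining L cells, each justified by listing all of its moves:
(0,4): →(0,3)(W), (0,2)(W), (0,1)(W) — all W, so L
(1,1): →(0,1)(W), (1,0)(W) — all W, so L
(1,5): →(0,5)(W), (1,4)(W), (1,3)(W), (1,2)(W) — all W, so L
(2,0): →(1,0)(W) only, which is W, so L
(2,4): →(1,4)(W), (2,3)(W), (2,2)(W), (2,1)(W) — all W, so L
(3,1): →(2,1)(W), (0,1)(W), (3,0)(W) — all W, so L
(3,5): →(2,5)(W), (0,5)(W), (3,4)(W), (3,3)(W), (3,2)(W) — all W, so L
(4,0): →(3,0)(W), (1,0)(W) — all W, so L
(4,4): →(3,4)(W), (1,4)(W), (4,3)(W), (4,2)(W), (4,1)(W) — all W, so L
(5,1): →(4,1)(W), (2,1)(W), (5,0)(W) — all W, so L
(5,5): →(4,5)(W), (2,5)(W), (5,4)(W), (5,3)(W), (5,2)(W) — all W, so L
Every other cell has at least one move into one of the L cells above, so it is W.
L cells per row: a=0: 2, a=1: 2, a=2: 2, a=3: 2, a=4: 2, a=5: 2; total 12.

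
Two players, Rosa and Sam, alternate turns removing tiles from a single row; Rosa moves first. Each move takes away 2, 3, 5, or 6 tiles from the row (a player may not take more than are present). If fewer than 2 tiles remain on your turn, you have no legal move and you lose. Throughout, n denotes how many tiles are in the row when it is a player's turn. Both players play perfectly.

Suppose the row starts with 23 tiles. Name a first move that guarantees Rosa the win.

Remove 6, leaving 17.

Classify positions by backward induction: terminal positions (no move available) are L. From any other position, the mover wins iff some move reaches an L.
n=0: no move → L
n=1: no move → L
n=2: reaches L-position 0 → W
n=3: reaches L-position 1 → W
n=4: reaches L-position 1 → W
n=5: reaches L-position 0 → W
n=6: reaches L-position 1 → W
n=7: reaches L-position 1 → W
n=8: only reaches 6(W), 5(W), 3(W), 2(W), all W → L
n=9: only reaches 7(W), 6(W), 4(W), 3(W), all W → L
n=10: reaches L-position 8 → W
n=11: reaches L-position 9 → W
n=12: reaches L-position 9 → W
n=13: reaches L-position 8 → W
n=14: reaches L-position 9 → W
n=15: reaches L-position 9 → W
n=16: only reaches 14(W), 13(W), 11(W), 10(W), all W → L
n=17: only reaches 15(W), 14(W), 12(W), 11(W), all W → L
n=18: reaches L-position 16 → W
n=19: reaches L-position 17 → W
n=20: reaches L-position 17 → W
n=21: reaches L-position 16 → W
n=22: reaches L-position 17 → W
n=23: reaches L-position 17 → W
From 23, the L positions reachable in one move are: 17.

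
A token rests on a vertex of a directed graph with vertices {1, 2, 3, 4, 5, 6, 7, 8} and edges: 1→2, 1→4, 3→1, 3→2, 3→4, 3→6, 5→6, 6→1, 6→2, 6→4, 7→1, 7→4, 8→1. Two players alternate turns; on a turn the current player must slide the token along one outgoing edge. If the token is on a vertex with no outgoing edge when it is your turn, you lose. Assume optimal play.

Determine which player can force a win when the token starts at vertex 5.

Use the standard recursion: the mover loses at a terminal position; elsewhere, the mover wins exactly when some move hands the opponent an L position.
Every edge goes from a vertex to one that appears earlier in the order 2, 4, 1, 7, 6, 3, 8, 5, so processing vertices in that order labels each vertex after all of its successors.
2: no outgoing edge → L
4: no outgoing edge → L
1: W (go to 4, an L position)
7: W (go to 4, an L position)
6: W (go to 4, an L position)
3: W (go to 4, an L position)
8: L (sole option 1(W) is W)
5: L (sole option 6(W) is W)
Every move from 5 reaches a W position, so the mover loses.

The second player wins.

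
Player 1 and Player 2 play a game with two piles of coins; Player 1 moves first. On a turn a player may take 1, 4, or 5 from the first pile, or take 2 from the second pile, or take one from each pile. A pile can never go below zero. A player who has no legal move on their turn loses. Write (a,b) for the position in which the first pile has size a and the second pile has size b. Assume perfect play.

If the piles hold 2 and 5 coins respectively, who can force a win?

Player 2 wins.

Classify positions by backward induction: terminal positions (no move available) are L. From any other position, the mover wins iff some move reaches an L.
No move ever increases a pile, so every position that can arise here has a ≤ 2 and b ≤ 5; it is enough to label the cells with 0 ≤ a ≤ 2 and 0 ≤ b ≤ 5.
Every move lowers a or b (never raises either), so fill the grid row by row in increasing a, and left to right within a row: each cell's successors are then already labelled.
      b=0  b=1  b=2  b=3  b=4  b=5
a=0:    L    L    W    W    L    L
a=1:    W    W    W    L    W    W
a=2:    L    L    W    W    W    L
Cells with no legal move (terminal, hence L): (0,0), (0,1).
The remaining L cells, each justified by listing all of its moves:
(0,4): only reaches (0,2)(W), which is W → L
(0,5): only reaches (0,3)(W), which is W → L
(1,3): only reaches (0,3)(W), (1,1)(W), (0,2)(W), all W → L
(2,0): only reaches (1,0)(W), which is W → L
(2,1): only reaches (1,1)(W), (1,0)(W), all W → L
(2,5): only reaches (1,5)(W), (2,3)(W), (1,4)(W), all W → L
Every other cell has at least one move into one of the L cells above, so it is W.
The starting position (2,5) is L: whatever Player 1 does, the opponent receives a W position.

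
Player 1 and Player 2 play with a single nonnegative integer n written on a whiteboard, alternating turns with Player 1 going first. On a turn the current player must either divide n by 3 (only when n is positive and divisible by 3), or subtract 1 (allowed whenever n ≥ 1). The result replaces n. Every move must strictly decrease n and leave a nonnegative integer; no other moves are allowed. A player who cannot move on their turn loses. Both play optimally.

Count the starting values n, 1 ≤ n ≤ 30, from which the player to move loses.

Use the standard recursion: the mover loses at a terminal position; elsewhere, the mover wins exactly when some move hands the opponent an L position.
n=0: no move → L
n=1: →0(L), so W
n=2: →1(W) only, which is W, so L
n=3: →2(L), so W
n=4: →3(W) only, which is W, so L
n=5: →4(L), so W
n=6: →2(L), so W
n=7: →6(W) only, which is W, so L
n=8: →7(L), so W
n=9: →3(W), 8(W) — all W, so L
n=10: →9(L), so W
n=11: →10(W) only, which is W, so L
n=12: →4(L), so W
n=13: →12(W) only, which is W, so L
n=14: →13(L), so W
n=15: →5(W), 14(W) — all W, so L
n=16: →15(L), so W
n=17: →16(W) only, which is W, so L
n=18: →17(L), so W
n=19: →18(W) only, which is W, so L
n=20: →19(L), so W
n=21: →7(L), so W
n=22: →21(W) only, which is W, so L
n=23: →22(L), so W
n=24: →8(W), 23(W) — all W, so L
n=25: →24(L), so W
n=26: →25(W) only, which is W, so L
n=27: →9(L), so W
n=28: →27(W) only, which is W, so L
n=29: →28(L), so W
n=30: →10(W), 29(W) — all W, so L
L entries with 1 ≤ n ≤ 30 (n=0 is outside the asked range and is not counted): n = 2, 4, 7, 9, 11, 13, 15, 17, 19, 22, 24, 26, 28, 30; that makes 14.

14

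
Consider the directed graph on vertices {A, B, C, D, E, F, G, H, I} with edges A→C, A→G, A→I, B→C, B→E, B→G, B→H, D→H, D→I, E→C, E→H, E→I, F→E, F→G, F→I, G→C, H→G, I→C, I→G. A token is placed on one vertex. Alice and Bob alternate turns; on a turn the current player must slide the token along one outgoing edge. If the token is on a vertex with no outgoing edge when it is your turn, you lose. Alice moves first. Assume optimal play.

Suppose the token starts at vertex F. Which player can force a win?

Work bottom-up. With no move the player to move loses. Otherwise the position is W if at least one move leads to an L position for the opponent, and L if every move leads to a W.
Every edge goes from a vertex to one that appears earlier in the order C, G, I, H, D, E, A, F, B, so processing vertices in that order labels each vertex after all of its successors.
C: no outgoing edge → L
G: W (go to C, an L position)
I: W (go to C, an L position)
H: L (sole option G(W) is W)
D: W (go to H, an L position)
E: W (go to H, an L position)
A: W (go to C, an L position)
F: L (options E(W), I(W), G(W) are all W)
B: W (go to H, an L position)
Every move from F reaches a W position, so the mover loses.

Bob wins.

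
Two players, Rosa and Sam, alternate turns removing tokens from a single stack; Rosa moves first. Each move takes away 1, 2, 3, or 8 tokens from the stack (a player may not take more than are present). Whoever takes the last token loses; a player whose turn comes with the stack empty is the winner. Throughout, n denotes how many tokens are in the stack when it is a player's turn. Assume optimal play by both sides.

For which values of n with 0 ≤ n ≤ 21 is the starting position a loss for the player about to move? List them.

1, 5, 10, 14, 19

Work bottom-up. With no move the player to move wins. Otherwise the position is W if at least one move leads to an L position for the opponent, and L if every move leads to a W.
n=0: no move; the opponent has just taken the last token and therefore loses → W
n=1: L (sole option 0(W) is W)
n=2: W (go to 1, an L position)
n=3: W (go to 1, an L position)
n=4: W (go to 1, an L position)
n=5: L (options 4(W), 3(W), 2(W) are all W)
n=6: W (go to 5, an L position)
n=7: W (go to 5, an L position)
n=8: W (go to 5, an L position)
n=9: W (go to 1, an L position)
n=10: L (options 9(W), 8(W), 7(W), 2(W) are all W)
n=11: W (go to 10, an L position)
n=12: W (go to 10, an L position)
n=13: W (go to 10, an L position)
n=14: L (options 13(W), 12(W), 11(W), 6(W) are all W)
n=15: W (go to 14, an L position)
n=16: W (go to 14, an L position)
n=17: W (go to 14, an L position)
n=18: W (go to 10, an L position)
n=19: L (options 18(W), 17(W), 16(W), 11(W) are all W)
n=20: W (go to 19, an L position)
n=21: W (go to 19, an L position)
Reading off the rows marked L gives the requested list; there are 5 such values of n.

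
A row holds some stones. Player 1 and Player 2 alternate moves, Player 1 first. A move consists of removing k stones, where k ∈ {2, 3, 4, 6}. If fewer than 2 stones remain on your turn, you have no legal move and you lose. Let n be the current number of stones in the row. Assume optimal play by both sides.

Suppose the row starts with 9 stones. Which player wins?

Build the W/L table. Terminal = L. A non-terminal position is W if it has a move to some L; otherwise it is L.
n=0: no move → L
n=1: no move → L
n=2: can move to 0, which is L ⇒ W
n=3: can move to 1, which is L ⇒ W
n=4: can move to 1, which is L ⇒ W
n=5: can move to 1, which is L ⇒ W
n=6: can move to 0, which is L ⇒ W
n=7: can move to 1, which is L ⇒ W
n=8: moves to 6(W), 5(W), 4(W), 2(W); every one is W ⇒ L
n=9: moves to 7(W), 6(W), 5(W), 3(W); every one is W ⇒ L
The starting position 9 is L: whatever Player 1 does, the opponent receives a W position.

Player 2 wins.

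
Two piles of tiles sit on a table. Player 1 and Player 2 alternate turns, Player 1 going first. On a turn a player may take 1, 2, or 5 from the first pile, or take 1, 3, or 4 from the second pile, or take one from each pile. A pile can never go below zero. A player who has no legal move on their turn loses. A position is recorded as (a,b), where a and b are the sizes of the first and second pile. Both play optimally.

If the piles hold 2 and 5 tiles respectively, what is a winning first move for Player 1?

Move to (2,1).

Classify positions by backward induction: terminal positions (no move available) are L. From any other position, the mover wins iff some move reaches an L.
No move ever increases a pile, so every position that can arise here has a ≤ 2 and b ≤ 5; it is enough to label the cells with 0 ≤ a ≤ 2 and 0 ≤ b ≤ 5.
Every move lowers a or b (never raises either), so fill the grid row by row in increasing a, and left to right within a row: each cell's successors are then already labelled.
      b=0  b=1  b=2  b=3  b=4  b=5
a=0:    L    W    L    W    W    W
a=1:    W    W    W    W    L    W
a=2:    W    L    W    L    W    W
Cells with no legal move (terminal, hence L): (0,0).
The remaining L cells, each justified by listing all of its moves:
(0,2): →(0,1)(W) only, which is W, so L
(1,4): →(0,4)(W), (1,3)(W), (1,1)(W), (1,0)(W), (0,3)(W) — all W, so L
(2,1): →(1,1)(W), (0,1)(W), (2,0)(W), (1,0)(W) — all W, so L
(2,3): →(1,3)(W), (0,3)(W), (2,2)(W), (2,0)(W), (1,2)(W) — all W, so L
Every other cell has at least one move into one of the L cells above, so it is W.
From (2,5), the L positions reachable in one move are: (2,1), (1,4). Any move reaching one of these is winning.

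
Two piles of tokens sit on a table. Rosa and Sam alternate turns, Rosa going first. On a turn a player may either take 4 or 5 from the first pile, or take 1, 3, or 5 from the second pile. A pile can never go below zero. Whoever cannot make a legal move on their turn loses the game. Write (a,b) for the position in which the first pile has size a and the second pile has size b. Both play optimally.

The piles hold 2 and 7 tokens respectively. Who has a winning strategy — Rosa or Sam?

Positions with no move are L. A position that does have a move is losing for the player to move precisely when every available move leads to a winning position for the opponent. Fill in the labels:
No move ever increases a pile, so every position that can arise here has a ≤ 2 and b ≤ 7; it is enough to label the cells with 0 ≤ a ≤ 2 and 0 ≤ b ≤ 7.
Every move lowers a or b (never raises either), so fill the grid row by row in increasing a, and left to right within a row: each cell's successors are then already labelled.
      b=0  b=1  b=2  b=3  b=4  b=5  b=6  b=7
a=0:    L    W    L    W    L    W    L    W
a=1:    L    W    L    W    L    W    L    W
a=2:    L    W    L    W    L    W    L    W
Cells with no legal move (terminal, hence L): (0,0), (1,0), (2,0).
The remaining L cells, each justified by listing all of its moves:
(0,2): the only move is to (0,1)(W), a W ⇒ L
(0,4): moves to (0,3)(W), (0,1)(W); every one is W ⇒ L
(0,6): moves to (0,5)(W), (0,3)(W), (0,1)(W); every one is W ⇒ L
(1,2): the only move is to (1,1)(W), a W ⇒ L
(1,4): moves to (1,3)(W), (1,1)(W); every one is W ⇒ L
(1,6): moves to (1,5)(W), (1,3)(W), (1,1)(W); every one is W ⇒ L
(2,2): the only move is to (2,1)(W), a W ⇒ L
(2,4): moves to (2,3)(W), (2,1)(W); every one is W ⇒ L
(2,6): moves to (2,5)(W), (2,3)(W), (2,1)(W); every one is W ⇒ L
Every other cell has at least one move into one of the L cells above, so it is W.
The starting position (2,7) is W: Rosa should move to (2,6), handing over an L position.

Rosa wins.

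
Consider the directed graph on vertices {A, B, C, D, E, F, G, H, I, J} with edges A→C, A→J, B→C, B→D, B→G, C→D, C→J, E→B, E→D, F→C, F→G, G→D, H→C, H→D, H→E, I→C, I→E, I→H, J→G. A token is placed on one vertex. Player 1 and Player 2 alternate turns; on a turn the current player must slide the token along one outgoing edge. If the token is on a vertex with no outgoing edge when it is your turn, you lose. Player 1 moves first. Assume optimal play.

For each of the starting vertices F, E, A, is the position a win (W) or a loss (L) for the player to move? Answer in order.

Label each position W (a win for the player to move) or L (a loss). A position with no legal move is L; any other position is W exactly when some move reaches an L, and L when every move reaches a W.
Every edge goes from a vertex to one that appears earlier in the order D, G, J, C, B, E, F, H, I, A, so processing vertices in that order labels each vertex after all of its successors.
D: no outgoing edge → L
G: reaches L-position D → W
J: only reaches G(W), which is W → L
C: reaches L-position J → W
B: reaches L-position D → W
E: reaches L-position D → W
F: only reaches C(W), G(W), all W → L
H: reaches L-position D → W
I: only reaches H(W), E(W), C(W), all W → L
A: reaches L-position J → W

F: L, E: W, A: W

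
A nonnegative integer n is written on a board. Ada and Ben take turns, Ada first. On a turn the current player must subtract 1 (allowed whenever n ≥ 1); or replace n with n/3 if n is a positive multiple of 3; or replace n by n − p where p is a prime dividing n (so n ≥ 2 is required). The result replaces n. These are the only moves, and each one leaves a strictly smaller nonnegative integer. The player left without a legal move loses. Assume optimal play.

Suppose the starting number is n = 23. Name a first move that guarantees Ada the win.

Classify positions by backward induction: terminal positions (no move available) are L. From any other position, the mover wins iff some move reaches an L.
n=0: no move → L
n=1: reaches L-position 0 → W
n=2: reaches L-position 0 → W
n=3: reaches L-position 0 → W
n=4: only reaches 2(W), 3(W), all W → L
n=5: reaches L-position 0 → W
n=6: reaches L-position 4 → W
n=7: reaches L-position 0 → W
n=8: only reaches 6(W), 7(W), all W → L
n=9: reaches L-position 8 → W
n=10: reaches L-position 8 → W
n=11: reaches L-position 0 → W
n=12: reaches L-position 4 → W
n=13: reaches L-position 0 → W
n=14: only reaches 7(W), 12(W), 13(W), all W → L
n=15: reaches L-position 14 → W
n=16: reaches L-position 14 → W
n=17: reaches L-position 0 → W
n=18: only reaches 6(W), 15(W), 16(W), 17(W), all W → L
n=19: reaches L-position 0 → W
n=20: reaches L-position 18 → W
n=21: reaches L-position 14 → W
n=22: only reaches 11(W), 20(W), 21(W), all W → L
n=23: reaches L-position 0 → W
From 23, the L positions reachable in one move are: 0, 22. Any move reaching one of these is winning.

Move to 0.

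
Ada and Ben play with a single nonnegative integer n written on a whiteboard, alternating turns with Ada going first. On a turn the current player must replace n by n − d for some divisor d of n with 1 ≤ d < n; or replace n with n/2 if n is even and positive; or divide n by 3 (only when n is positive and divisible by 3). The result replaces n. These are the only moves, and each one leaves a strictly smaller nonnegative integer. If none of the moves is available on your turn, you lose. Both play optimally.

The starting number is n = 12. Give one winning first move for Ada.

Build the W/L table. Terminal = L. A non-terminal position is W if it has a move to some L; otherwise it is L.
n=0: no move → L
n=1: no move → L
n=2: W (go to 1, an L position)
n=3: W (go to 1, an L position)
n=4: L (options 2(W), 3(W) are all W)
n=5: W (go to 4, an L position)
n=6: W (go to 4, an L position)
n=7: L (sole option 6(W) is W)
n=8: W (go to 4, an L position)
n=9: L (options 3(W), 6(W), 8(W) are all W)
n=10: W (go to 9, an L position)
n=11: L (sole option 10(W) is W)
n=12: W (go to 4, an L position)
From 12, the L positions reachable in one move are: 4, 9, 11. Any move reaching one of these is winning.

Move to 4.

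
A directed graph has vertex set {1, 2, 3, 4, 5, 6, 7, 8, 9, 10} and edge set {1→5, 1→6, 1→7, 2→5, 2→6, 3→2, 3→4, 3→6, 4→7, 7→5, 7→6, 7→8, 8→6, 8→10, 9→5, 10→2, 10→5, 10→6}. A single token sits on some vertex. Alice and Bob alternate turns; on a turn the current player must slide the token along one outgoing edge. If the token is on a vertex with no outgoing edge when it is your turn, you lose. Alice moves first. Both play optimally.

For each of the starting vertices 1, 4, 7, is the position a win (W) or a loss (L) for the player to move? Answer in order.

Build the W/L table. Terminal = L. A non-terminal position is W if it has a move to some L; otherwise it is L.
Every edge goes from a vertex to one that appears earlier in the order 6, 5, 2, 10, 8, 7, 1, 4, 3, 9, so processing vertices in that order labels each vertex after all of its successors.
6: no outgoing edge → L
5: no outgoing edge → L
2: W (go to 5, an L position)
10: W (go to 5, an L position)
8: W (go to 6, an L position)
7: W (go to 5, an L position)
1: W (go to 5, an L position)
4: L (sole option 7(W) is W)
3: W (go to 4, an L position)
9: W (go to 5, an L position)

1: W, 4: L, 7: W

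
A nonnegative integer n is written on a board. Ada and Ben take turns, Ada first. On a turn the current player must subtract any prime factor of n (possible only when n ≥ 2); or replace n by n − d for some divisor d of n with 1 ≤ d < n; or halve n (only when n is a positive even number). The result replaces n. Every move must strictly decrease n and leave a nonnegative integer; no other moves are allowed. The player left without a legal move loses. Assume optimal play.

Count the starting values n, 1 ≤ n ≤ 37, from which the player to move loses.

8

Label each position W (a win for the player to move) or L (a loss). A position with no legal move is L; any other position is W exactly when some move reaches an L, and L when every move reaches a W.
n=0: no move → L
n=1: no move → L
n=2: can move to 0, which is L ⇒ W
n=3: can move to 0, which is L ⇒ W
n=4: moves to 2(W), 3(W); every one is W ⇒ L
n=5: can move to 0, which is L ⇒ W
n=6: can move to 4, which is L ⇒ W
n=7: can move to 0, which is L ⇒ W
n=8: can move to 4, which is L ⇒ W
n=9: moves to 6(W), 8(W); every one is W ⇒ L
n=10: can move to 9, which is L ⇒ W
n=11: can move to 0, which is L ⇒ W
n=12: can move to 9, which is L ⇒ W
n=13: can move to 0, which is L ⇒ W
n=14: moves to 7(W), 12(W), 13(W); every one is W ⇒ L
n=15: can move to 14, which is L ⇒ W
n=16: can move to 14, which is L ⇒ W
n=17: can move to 0, which is L ⇒ W
n=18: can move to 9, which is L ⇒ W
n=19: can move to 0, which is L ⇒ W
n=20: moves to 10(W), 15(W), 16(W), 18(W), 19(W); every one is W ⇒ L
n=21: can move to 14, which is L ⇒ W
n=22: can move to 20, which is L ⇒ W
n=23: can move to 0, which is L ⇒ W
n=24: can move to 20, which is L ⇒ W
n=25: can move to 20, which is L ⇒ W
n=26: moves to 13(W), 24(W), 25(W); every one is W ⇒ L
n=27: can move to 26, which is L ⇒ W
n=28: can move to 14, which is L ⇒ W
n=29: can move to 0, which is L ⇒ W
n=30: can move to 20, which is L ⇒ W
n=31: can move to 0, which is L ⇒ W
n=32: moves to 16(W), 24(W), 28(W), 30(W), 31(W); every one is W ⇒ L
n=33: can move to 32, which is L ⇒ W
n=34: can move to 32, which is L ⇒ W
n=35: moves to 28(W), 30(W), 34(W); every one is W ⇒ L
n=36: can move to 32, which is L ⇒ W
n=37: can move to 0, which is L ⇒ W
L entries with 1 ≤ n ≤ 37 (n=0 is outside the asked range and is not counted): n = 1, 4, 9, 14, 20, 26, 32, 35; that makes 8.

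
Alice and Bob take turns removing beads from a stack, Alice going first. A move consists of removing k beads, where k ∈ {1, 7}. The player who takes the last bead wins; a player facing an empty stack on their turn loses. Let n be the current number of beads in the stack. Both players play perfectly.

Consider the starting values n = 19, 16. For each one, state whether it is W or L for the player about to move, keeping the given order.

19: W, 16: L

Positions with no move are L. A position that does have a move is losing for the player to move precisely when every available move leads to a winning position for the opponent. Fill in the labels:
n=0: no move → L
n=1: W (go to 0, an L position)
n=2: L (sole option 1(W) is W)
n=3: W (go to 2, an L position)
n=4: L (sole option 3(W) is W)
n=5: W (go to 4, an L position)
n=6: L (sole option 5(W) is W)
n=7: W (go to 6, an L position)
n=8: L (options 7(W), 1(W) are all W)
n=9: W (go to 8, an L position)
n=10: L (options 9(W), 3(W) are all W)
n=11: W (go to 10, an L position)
n=12: L (options 11(W), 5(W) are all W)
n=13: W (go to 12, an L position)
n=14: L (options 13(W), 7(W) are all W)
n=15: W (go to 14, an L position)
n=16: L (options 15(W), 9(W) are all W)
n=17: W (go to 16, an L position)
n=18: L (options 17(W), 11(W) are all W)
n=19: W (go to 18, an L position)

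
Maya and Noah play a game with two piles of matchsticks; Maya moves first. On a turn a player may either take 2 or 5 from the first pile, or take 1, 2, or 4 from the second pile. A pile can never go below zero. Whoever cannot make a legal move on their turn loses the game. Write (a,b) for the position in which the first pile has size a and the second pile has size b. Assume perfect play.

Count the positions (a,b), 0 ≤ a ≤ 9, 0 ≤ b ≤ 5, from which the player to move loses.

Positions with no move are L. A position that does have a move is losing for the player to move precisely when every available move leads to a winning position for the opponent. Fill in the labels:
Every move lowers a or b (never raises either), so fill the grid row by row in increasing a, and left to right within a row: each cell's successors are then already labelled.
      b=0  b=1  b=2  b=3  b=4  b=5
a=0:    L    W    W    L    W    W
a=1:    L    W    W    L    W    W
a=2:    W    L    W    W    L    W
a=3:    W    L    W    W    L    W
a=4:    L    W    W    L    W    W
a=5:    W    W    L    W    W    L
a=6:    W    L    W    W    L    W
a=7:    L    W    W    L    W    W
a=8:    L    W    W    L    W    W
a=9:    W    L    W    W    L    W
Cells with no legal move (terminal, hence L): (0,0), (1,0).
The remaining L cells, each justified by listing all of its moves:
(0,3): L (options (0,2)(W), (0,1)(W) are all W)
(1,3): L (options (1,2)(W), (1,1)(W) are all W)
(2,1): L (options (0,1)(W), (2,0)(W) are all W)
(2,4): L (options (0,4)(W), (2,3)(W), (2,2)(W), (2,0)(W) are all W)
(3,1): L (options (1,1)(W), (3,0)(W) are all W)
(3,4): L (options (1,4)(W), (3,3)(W), (3,2)(W), (3,0)(W) are all W)
(4,0): L (sole option (2,0)(W) is W)
(4,3): L (options (2,3)(W), (4,2)(W), (4,1)(W) are all W)
(5,2): L (options (3,2)(W), (0,2)(W), (5,1)(W), (5,0)(W) are all W)
(5,5): L (options (3,5)(W), (0,5)(W), (5,4)(W), (5,3)(W), (5,1)(W) are all W)
(6,1): L (options (4,1)(W), (1,1)(W), (6,0)(W) are all W)
(6,4): L (options (4,4)(W), (1,4)(W), (6,3)(W), (6,2)(W), (6,0)(W) are all W)
(7,0): L (options (5,0)(W), (2,0)(W) are all W)
(7,3): L (options (5,3)(W), (2,3)(W), (7,2)(W), (7,1)(W) are all W)
(8,0): L (options (6,0)(W), (3,0)(W) are all W)
(8,3): L (options (6,3)(W), (3,3)(W), (8,2)(W), (8,1)(W) are all W)
(9,1): L (options (7,1)(W), (4,1)(W), (9,0)(W) are all W)
(9,4): L (options (7,4)(W), (4,4)(W), (9,3)(W), (9,2)(W), (9,0)(W) are all W)
Every other cell has at least one move into one of the L cells above, so it is W.
L cells per row: a=0: 2, a=1: 2, a=2: 2, a=3: 2, a=4: 2, a=5: 2, a=6: 2, a=7: 2, a=8: 2, a=9: 2; total 20.

20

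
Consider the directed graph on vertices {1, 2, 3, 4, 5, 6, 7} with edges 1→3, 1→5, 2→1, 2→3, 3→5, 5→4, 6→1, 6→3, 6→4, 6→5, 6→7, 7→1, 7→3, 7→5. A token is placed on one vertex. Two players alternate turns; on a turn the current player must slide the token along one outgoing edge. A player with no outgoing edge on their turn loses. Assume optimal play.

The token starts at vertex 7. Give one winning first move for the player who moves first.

Move to 3.

Positions with no move are L. A position that does have a move is losing for the player to move precisely when every available move leads to a winning position for the opponent. Fill in the labels:
Every edge goes from a vertex to one that appears earlier in the order 4, 5, 3, 1, 2, 7, 6, so processing vertices in that order labels each vertex after all of its successors.
4: no outgoing edge → L
5: can move to 4, which is L ⇒ W
3: the only move is to 5(W), a W ⇒ L
1: can move to 3, which is L ⇒ W
2: can move to 3, which is L ⇒ W
7: can move to 3, which is L ⇒ W
6: can move to 3, which is L ⇒ W
From 7, the L positions reachable in one move are: 3.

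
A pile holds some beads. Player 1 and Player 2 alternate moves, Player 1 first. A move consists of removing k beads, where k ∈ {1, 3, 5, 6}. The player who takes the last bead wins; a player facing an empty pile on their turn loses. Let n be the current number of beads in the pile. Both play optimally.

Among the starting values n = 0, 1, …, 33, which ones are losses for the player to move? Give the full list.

Label each position W (a win for the player to move) or L (a loss). A position with no legal move is L; any other position is W exactly when some move reaches an L, and L when every move reaches a W.
n=0: no move → L
n=1: →0(L), so W
n=2: →1(W) only, which is W, so L
n=3: →2(L), so W
n=4: →3(W), 1(W) — all W, so L
n=5: →4(L), so W
n=6: →0(L), so W
n=7: →4(L), so W
n=8: →2(L), so W
n=9: →4(L), so W
n=10: →4(L), so W
n=11: →10(W), 8(W), 6(W), 5(W) — all W, so L
n=12: →11(L), so W
n=13: →12(W), 10(W), 8(W), 7(W) — all W, so L
n=14: →13(L), so W
n=15: →14(W), 12(W), 10(W), 9(W) — all W, so L
n=16: →15(L), so W
n=17: →11(L), so W
n=18: →15(L), so W
n=19: →13(L), so W
n=20: →15(L), so W
n=21: →15(L), so W
n=22: →21(W), 19(W), 17(W), 16(W) — all W, so L
n=23: →22(L), so W
n=24: →23(W), 21(W), 19(W), 18(W) — all W, so L
n=25: →24(L), so W
n=26: →25(W), 23(W), 21(W), 20(W) — all W, so L
n=27: →26(L), so W
n=28: →22(L), so W
n=29: →26(L), so W
n=30: →24(L), so W
n=31: →26(L), so W
n=32: →26(L), so W
n=33: →32(W), 30(W), 28(W), 27(W) — all W, so L
The losing starting values of n are exactly the entries labelled L in this table (10 of them).

0, 2, 4, 11, 13, 15, 22, 24, 26, 33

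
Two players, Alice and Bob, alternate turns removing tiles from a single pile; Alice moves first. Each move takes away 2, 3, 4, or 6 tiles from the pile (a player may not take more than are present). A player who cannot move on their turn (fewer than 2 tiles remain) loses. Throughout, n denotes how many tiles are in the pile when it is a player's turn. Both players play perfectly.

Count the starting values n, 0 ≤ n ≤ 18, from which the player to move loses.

Work bottom-up. With no move the player to move loses. Otherwise the position is W if at least one move leads to an L position for the opponent, and L if every move leads to a W.
n=0: no move → L
n=1: no move → L
n=2: reaches L-position 0 → W
n=3: reaches L-position 1 → W
n=4: reaches L-position 1 → W
n=5: reaches L-position 1 → W
n=6: reaches L-position 0 → W
n=7: reaches L-position 1 → W
n=8: only reaches 6(W), 5(W), 4(W), 2(W), all W → L
n=9: only reaches 7(W), 6(W), 5(W), 3(W), all W → L
n=10: reaches L-position 8 → W
n=11: reaches L-position 9 → W
n=12: reaches L-position 9 → W
n=13: reaches L-position 9 → W
n=14: reaches L-position 8 → W
n=15: reaches L-position 9 → W
n=16: only reaches 14(W), 13(W), 12(W), 10(W), all W → L
n=17: only reaches 15(W), 14(W), 13(W), 11(W), all W → L
n=18: reaches L-position 16 → W
L entries with 0 ≤ n ≤ 18: n = 0, 1, 8, 9, 16, 17; that makes 6.

6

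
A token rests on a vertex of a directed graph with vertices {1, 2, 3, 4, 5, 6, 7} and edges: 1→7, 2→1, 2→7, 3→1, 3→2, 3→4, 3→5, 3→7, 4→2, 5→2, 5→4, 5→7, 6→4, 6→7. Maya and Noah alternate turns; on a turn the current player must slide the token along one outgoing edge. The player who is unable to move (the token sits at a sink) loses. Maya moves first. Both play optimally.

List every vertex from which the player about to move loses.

Build the W/L table. Terminal = L. A non-terminal position is W if it has a move to some L; otherwise it is L.
Every edge goes from a vertex to one that appears earlier in the order 7, 1, 2, 4, 5, 6, 3, so processing vertices in that order labels each vertex after all of its successors.
7: no outgoing edge → L
1: W (go to 7, an L position)
2: W (go to 7, an L position)
4: L (sole option 2(W) is W)
5: W (go to 4, an L position)
6: W (go to 4, an L position)
3: W (go to 4, an L position)
Reading off the rows marked L gives the requested list; there are 2 such vertices.

4, 7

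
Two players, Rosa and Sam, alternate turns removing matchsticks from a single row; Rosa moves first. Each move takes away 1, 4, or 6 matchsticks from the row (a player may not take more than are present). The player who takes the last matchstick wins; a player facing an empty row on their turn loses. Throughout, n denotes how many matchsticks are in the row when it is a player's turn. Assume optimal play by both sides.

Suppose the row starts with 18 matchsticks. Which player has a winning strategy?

Rosa wins.

Positions with no move are L. A position that does have a move is losing for the player to move precisely when every available move leads to a winning position for the opponent. Fill in the labels:
n=0: no move → L
n=1: W (go to 0, an L position)
n=2: L (sole option 1(W) is W)
n=3: W (go to 2, an L position)
n=4: W (go to 0, an L position)
n=5: L (options 4(W), 1(W) are all W)
n=6: W (go to 5, an L position)
n=7: L (options 6(W), 3(W), 1(W) are all W)
n=8: W (go to 7, an L position)
n=9: W (go to 5, an L position)
n=10: L (options 9(W), 6(W), 4(W) are all W)
n=11: W (go to 10, an L position)
n=12: L (options 11(W), 8(W), 6(W) are all W)
n=13: W (go to 12, an L position)
n=14: W (go to 10, an L position)
n=15: L (options 14(W), 11(W), 9(W) are all W)
n=16: W (go to 15, an L position)
n=17: L (options 16(W), 13(W), 11(W) are all W)
n=18: W (go to 17, an L position)
From 18 Rosa can remove 1, leaving 17, reaching an L position.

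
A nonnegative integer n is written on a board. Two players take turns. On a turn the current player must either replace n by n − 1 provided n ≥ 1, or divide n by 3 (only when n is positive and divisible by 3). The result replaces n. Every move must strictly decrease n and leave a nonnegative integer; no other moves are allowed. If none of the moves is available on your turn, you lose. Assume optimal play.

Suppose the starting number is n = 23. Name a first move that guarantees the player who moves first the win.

Label each position W (a win for the player to move) or L (a loss). A position with no legal move is L; any other position is W exactly when some move reaches an L, and L when every move reaches a W.
n=0: no move → L
n=1: →0(L), so W
n=2: →1(W) only, which is W, so L
n=3: →2(L), so W
n=4: →3(W) only, which is W, so L
n=5: →4(L), so W
n=6: →2(L), so W
n=7: →6(W) only, which is W, so L
n=8: →7(L), so W
n=9: →3(W), 8(W) — all W, so L
n=10: →9(L), so W
n=11: →10(W) only, which is W, so L
n=12: →4(L), so W
n=13: →12(W) only, which is W, so L
n=14: →13(L), so W
n=15: →5(W), 14(W) — all W, so L
n=16: →15(L), so W
n=17: →16(W) only, which is W, so L
n=18: →17(L), so W
n=19: →18(W) only, which is W, so L
n=20: →19(L), so W
n=21: →7(L), so W
n=22: →21(W) only, which is W, so L
n=23: →22(L), so W
From 23, the L positions reachable in one move are: 22.

Move to 22.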